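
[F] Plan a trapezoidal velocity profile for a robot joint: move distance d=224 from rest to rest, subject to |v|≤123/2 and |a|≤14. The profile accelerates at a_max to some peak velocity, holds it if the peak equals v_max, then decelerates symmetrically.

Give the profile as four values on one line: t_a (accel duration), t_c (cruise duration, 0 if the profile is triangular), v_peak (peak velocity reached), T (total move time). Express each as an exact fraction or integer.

vₘ²/aₘ = (123/2)²/14 = 15129/56
224 < 15129/56 ⇒ no cruise
v_peak = √(224·14) = √3136 = 56
t_a = 56/14 = 4; t_c = 0
T = 2·4 = 8

t_a=4 t_c=0 v_peak=56 T=8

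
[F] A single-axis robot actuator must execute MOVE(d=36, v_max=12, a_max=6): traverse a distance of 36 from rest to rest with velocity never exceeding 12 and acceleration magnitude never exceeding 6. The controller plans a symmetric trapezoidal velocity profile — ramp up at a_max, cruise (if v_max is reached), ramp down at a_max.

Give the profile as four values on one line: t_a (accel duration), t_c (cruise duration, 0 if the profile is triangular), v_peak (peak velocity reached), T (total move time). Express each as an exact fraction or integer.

v_max²/a_max = 12²/6 = 24
36 ≥ 24 so v_max reached
t_a = 12/6 = 2; v_peak = 12
d_cruise = 36 − 24 = 12; t_c = 12/12 = 1
T = 2·2 + 1 = 5

t_a=2 t_c=1 v_peak=12 T=5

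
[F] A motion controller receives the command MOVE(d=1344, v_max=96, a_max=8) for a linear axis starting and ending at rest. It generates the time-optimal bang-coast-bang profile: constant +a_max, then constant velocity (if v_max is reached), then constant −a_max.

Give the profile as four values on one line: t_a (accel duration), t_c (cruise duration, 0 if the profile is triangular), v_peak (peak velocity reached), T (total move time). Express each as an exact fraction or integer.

v_max²/a_max = 96²/8 = 1152
1344 ≥ 1152 → trapezoidal
t_a = 96/8 = 12; v_peak = 96
d_cruise = 1344 − 1152 = 192; t_c = 192/96 = 2
T = 2·12 + 2 = 26

t_a=12 t_c=2 v_peak=96 T=26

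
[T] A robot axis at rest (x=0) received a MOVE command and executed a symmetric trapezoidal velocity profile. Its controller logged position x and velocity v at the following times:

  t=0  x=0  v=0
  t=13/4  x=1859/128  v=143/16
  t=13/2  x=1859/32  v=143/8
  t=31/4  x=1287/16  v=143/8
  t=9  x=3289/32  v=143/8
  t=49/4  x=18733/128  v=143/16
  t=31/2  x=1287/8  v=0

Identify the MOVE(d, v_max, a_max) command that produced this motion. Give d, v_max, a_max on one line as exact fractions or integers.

d=1287/8 v_max=143/8 a_max=11/4

final state: t=31/2, x=1287/8, v=0 → d = 1287/8
a_max = (143/16−0)/(13/4−0) = 11/4
max v = 143/8 over t∈[13/2,9] → v_max = 143/8
check: 143/8·(13/2+5/2) = 1287/8 ✓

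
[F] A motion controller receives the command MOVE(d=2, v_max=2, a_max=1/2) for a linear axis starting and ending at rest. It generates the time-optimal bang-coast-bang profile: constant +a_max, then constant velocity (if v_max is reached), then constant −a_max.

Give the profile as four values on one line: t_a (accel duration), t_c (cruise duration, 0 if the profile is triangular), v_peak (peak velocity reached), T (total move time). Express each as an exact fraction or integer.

v_max²/a_max = 2²/(1/2) = 8
2 < 8 so t_c = 0
v_peak = √(2·1/2) = √1 = 1
t_a = 1/(1/2) = 2; t_c = 0
T = 2·2 = 4

t_a=2 t_c=0 v_peak=1 T=4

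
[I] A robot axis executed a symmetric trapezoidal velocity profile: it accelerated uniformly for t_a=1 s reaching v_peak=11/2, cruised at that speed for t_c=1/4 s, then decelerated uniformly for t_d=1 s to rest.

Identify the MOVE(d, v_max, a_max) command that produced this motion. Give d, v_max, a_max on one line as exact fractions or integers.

d=55/8 v_max=11/2 a_max=11/2

a_max = (11/2)/1 = 11/2
d_a = ½·11/2·1 = 11/4; d_c = 11/2·1/4 = 11/8
d = 2·11/4 + 11/8 = 55/8
t_c = 1/4 > 0 so v_max = 11/2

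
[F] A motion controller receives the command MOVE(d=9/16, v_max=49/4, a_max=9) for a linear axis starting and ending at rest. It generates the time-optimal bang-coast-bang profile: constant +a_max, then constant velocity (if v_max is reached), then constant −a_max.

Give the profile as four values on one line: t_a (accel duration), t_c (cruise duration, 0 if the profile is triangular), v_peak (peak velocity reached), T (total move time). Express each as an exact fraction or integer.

t_a=1/4 t_c=0 v_peak=9/4 T=1/2

(v_max)²/a_max = (49/4)²/9 = 2401/144
9/16 < 2401/144 ⇒ no cruise
v_peak = √(9/16·9) = √(81/16) = 9/4
t_a = (9/4)/9 = 1/4; t_c = 0
T = 2·1/4 = 1/2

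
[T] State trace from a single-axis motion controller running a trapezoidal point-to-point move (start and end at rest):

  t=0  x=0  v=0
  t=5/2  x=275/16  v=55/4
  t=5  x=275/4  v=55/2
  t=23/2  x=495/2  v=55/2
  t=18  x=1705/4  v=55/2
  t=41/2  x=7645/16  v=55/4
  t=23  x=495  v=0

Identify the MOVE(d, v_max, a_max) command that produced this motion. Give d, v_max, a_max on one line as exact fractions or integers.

d=495 v_max=55/2 a_max=11/2

final state: t=23, x=495, v=0 → d = 495
a_max = (55/4−0)/(5/2−0) = 11/2
max v = 55/2 over t∈[5,18] → v_max = 55/2
check: 55/2·(5+13) = 495 ✓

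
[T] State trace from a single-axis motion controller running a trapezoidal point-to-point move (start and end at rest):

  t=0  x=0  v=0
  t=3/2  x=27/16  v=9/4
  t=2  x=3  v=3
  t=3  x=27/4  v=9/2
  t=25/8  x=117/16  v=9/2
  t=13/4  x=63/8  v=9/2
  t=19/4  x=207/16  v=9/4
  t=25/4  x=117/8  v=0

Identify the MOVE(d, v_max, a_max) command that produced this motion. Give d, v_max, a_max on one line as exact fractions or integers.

final state: t=25/4, x=117/8, v=0 → d = 117/8
a_max = (9/4−0)/(3/2−0) = 3/2
max v = 9/2 over t∈[3,13/4] → v_max = 9/2
check: 9/2·(3+1/4) = 117/8 ✓

d=117/8 v_max=9/2 a_max=3/2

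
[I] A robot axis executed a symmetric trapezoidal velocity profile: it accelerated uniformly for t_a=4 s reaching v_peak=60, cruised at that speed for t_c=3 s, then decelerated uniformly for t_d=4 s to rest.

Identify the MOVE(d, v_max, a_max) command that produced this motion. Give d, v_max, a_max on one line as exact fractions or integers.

d=420 v_max=60 a_max=15

a_max = 60/4 = 15
d_a = ½·60·4 = 120; d_c = 60·3 = 180
d = 2·120 + 180 = 420
t_c = 3 > 0 → v_max = v_peak = 60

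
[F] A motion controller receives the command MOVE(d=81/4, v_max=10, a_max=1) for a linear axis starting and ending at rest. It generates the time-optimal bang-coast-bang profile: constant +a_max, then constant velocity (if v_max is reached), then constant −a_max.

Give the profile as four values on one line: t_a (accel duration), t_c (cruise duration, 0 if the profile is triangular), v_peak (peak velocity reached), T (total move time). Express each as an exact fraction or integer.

t_a=9/2 t_c=0 v_peak=9/2 T=9

(v_max)²/a_max = 10²/1 = 100
81/4 < 100 → triangular
v_peak = √(81/4·1) = √(81/4) = 9/2
t_a = (9/2)/1 = 9/2; t_c = 0
T = 2·9/2 = 9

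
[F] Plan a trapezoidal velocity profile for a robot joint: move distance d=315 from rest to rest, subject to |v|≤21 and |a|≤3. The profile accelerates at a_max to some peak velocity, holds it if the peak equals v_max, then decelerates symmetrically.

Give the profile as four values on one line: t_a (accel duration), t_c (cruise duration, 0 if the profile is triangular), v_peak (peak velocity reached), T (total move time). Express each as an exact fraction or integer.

t_a=7 t_c=8 v_peak=21 T=22

v_max²/a_max = 21²/3 = 147
315 ≥ 147 so v_max reached
t_a = 21/3 = 7; v_peak = 21
d_cruise = 315 − 147 = 168; t_c = 168/21 = 8
T = 2·7 + 8 = 22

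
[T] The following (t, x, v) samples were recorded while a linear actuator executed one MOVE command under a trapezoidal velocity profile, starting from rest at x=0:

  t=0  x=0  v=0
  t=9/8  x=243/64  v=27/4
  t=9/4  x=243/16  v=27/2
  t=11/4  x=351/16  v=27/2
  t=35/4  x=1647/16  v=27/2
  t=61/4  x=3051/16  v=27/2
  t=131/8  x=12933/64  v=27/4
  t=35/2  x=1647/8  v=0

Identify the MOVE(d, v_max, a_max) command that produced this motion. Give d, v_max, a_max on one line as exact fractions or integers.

final state: t=35/2, x=1647/8, v=0 → d = 1647/8
a_max = (27/4−0)/(9/8−0) = 6
max v = 27/2 over t∈[9/4,61/4] → v_max = 27/2
check: 27/2·(9/4+13) = 1647/8 ✓

d=1647/8 v_max=27/2 a_max=6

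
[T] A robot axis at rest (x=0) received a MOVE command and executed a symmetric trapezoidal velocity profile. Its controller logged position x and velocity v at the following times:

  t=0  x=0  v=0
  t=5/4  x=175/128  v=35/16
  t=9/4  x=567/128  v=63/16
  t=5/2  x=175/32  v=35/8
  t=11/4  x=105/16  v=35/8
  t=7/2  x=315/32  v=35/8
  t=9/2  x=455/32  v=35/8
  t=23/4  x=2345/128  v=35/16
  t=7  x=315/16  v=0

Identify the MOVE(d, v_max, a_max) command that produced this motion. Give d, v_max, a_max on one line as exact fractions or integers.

d=315/16 v_max=35/8 a_max=7/4

final state: t=7, x=315/16, v=0 → d = 315/16
a_max = (35/16−0)/(5/4−0) = 7/4
max v = 35/8 over t∈[5/2,9/2] → v_max = 35/8
check: 35/8·(5/2+2) = 315/16 ✓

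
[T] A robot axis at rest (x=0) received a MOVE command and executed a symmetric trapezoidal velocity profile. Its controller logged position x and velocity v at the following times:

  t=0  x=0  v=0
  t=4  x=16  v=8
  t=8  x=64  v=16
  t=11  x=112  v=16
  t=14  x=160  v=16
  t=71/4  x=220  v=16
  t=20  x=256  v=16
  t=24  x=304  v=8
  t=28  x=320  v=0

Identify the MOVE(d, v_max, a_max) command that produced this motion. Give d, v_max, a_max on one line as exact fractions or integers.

d=320 v_max=16 a_max=2

final state: t=28, x=320, v=0 → d = 320
a_max = (8−0)/(4−0) = 2
max v = 16 over t∈[8,20] → v_max = 16
check: 16·(8+12) = 320 ✓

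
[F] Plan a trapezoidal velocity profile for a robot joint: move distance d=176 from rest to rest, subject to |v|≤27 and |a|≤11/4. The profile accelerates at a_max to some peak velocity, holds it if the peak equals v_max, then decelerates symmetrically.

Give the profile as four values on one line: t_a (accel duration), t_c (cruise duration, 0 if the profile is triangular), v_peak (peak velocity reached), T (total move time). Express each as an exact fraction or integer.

t_a=8 t_c=0 v_peak=22 T=16

(v_max)²/a_max = 27²/(11/4) = 2916/11
176 < 2916/11 ⇒ no cruise
v_peak = √(176·11/4) = √484 = 22
t_a = 22/(11/4) = 8; t_c = 0
T = 2·8 = 16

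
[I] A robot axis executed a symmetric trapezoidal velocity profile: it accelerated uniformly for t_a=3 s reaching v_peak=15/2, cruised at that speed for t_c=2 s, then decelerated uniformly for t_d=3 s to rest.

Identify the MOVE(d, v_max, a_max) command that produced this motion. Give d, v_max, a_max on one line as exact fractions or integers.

d=75/2 v_max=15/2 a_max=5/2

a_max = (15/2)/3 = 5/2
d_a = ½·15/2·3 = 45/4; d_c = 15/2·2 = 15
d = 2·45/4 + 15 = 75/2
t_c = 2 > 0 ⇒ limit active, v_max = 15/2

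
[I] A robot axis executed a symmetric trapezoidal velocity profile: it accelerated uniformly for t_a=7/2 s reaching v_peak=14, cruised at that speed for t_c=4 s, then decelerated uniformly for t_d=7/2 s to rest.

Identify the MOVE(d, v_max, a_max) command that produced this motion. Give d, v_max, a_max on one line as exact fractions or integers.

d=105 v_max=14 a_max=4

a_max = 14/(7/2) = 4
d_a = ½·14·7/2 = 49/2; d_c = 14·4 = 56
d = 2·49/2 + 56 = 105
t_c = 4 > 0 → v_max = v_peak = 14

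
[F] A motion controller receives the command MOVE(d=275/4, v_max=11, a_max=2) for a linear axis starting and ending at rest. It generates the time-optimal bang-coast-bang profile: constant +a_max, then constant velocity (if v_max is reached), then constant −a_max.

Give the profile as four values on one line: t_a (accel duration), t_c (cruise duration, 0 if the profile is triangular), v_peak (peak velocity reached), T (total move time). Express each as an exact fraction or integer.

t_a=11/2 t_c=3/4 v_peak=11 T=47/4

(v_max)²/a_max = 11²/2 = 121/2
275/4 ≥ 121/2 ⇒ cruise phase
t_a = 11/2; v_peak = 11
d_cruise = 275/4 − 121/2 = 33/4; t_c = (33/4)/11 = 3/4
T = 2·11/2 + 3/4 = 47/4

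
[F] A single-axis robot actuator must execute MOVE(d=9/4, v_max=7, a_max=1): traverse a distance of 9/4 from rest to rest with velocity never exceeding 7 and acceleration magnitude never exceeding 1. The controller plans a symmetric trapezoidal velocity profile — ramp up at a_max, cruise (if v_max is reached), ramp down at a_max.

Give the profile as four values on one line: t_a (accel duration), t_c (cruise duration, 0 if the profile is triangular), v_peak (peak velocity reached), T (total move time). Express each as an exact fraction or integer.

vₘ²/aₘ = 7²/1 = 49
9/4 < 49 so t_c = 0
v_peak = √(9/4·1) = √(9/4) = 3/2
t_a = (3/2)/1 = 3/2; t_c = 0
T = 2·3/2 = 3

t_a=3/2 t_c=0 v_peak=3/2 T=3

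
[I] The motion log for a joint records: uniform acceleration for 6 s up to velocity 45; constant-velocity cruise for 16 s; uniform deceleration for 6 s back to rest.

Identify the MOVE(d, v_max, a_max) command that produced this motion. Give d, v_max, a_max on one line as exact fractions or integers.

d=990 v_max=45 a_max=15/2

a_max = 45/6 = 15/2
d_a = ½·45·6 = 135; d_c = 45·16 = 720
d = 2·135 + 720 = 990
t_c = 16 > 0 → v_max = v_peak = 45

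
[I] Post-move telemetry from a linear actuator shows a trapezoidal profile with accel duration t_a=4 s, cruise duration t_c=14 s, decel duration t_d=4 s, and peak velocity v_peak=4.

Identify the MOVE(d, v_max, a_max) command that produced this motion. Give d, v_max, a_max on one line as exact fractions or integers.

d=72 v_max=4 a_max=1

a_max = 4/4 = 1
d_a = ½·4·4 = 8; d_c = 4·14 = 56
d = 2·8 + 56 = 72
t_c = 14 > 0 so v_max = 4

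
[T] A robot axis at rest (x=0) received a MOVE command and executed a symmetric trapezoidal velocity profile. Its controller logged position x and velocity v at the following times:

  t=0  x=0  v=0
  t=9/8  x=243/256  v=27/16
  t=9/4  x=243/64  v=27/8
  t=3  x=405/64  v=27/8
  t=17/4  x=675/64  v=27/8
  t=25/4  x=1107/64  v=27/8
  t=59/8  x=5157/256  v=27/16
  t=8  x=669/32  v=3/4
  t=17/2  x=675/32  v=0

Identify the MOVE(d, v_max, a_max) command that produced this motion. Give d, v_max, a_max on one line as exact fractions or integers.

d=675/32 v_max=27/8 a_max=3/2

final state: t=17/2, x=675/32, v=0 → d = 675/32
a_max = (27/16−0)/(9/8−0) = 3/2
max v = 27/8 over t∈[9/4,25/4] → v_max = 27/8
check: 27/8·(9/4+4) = 675/32 ✓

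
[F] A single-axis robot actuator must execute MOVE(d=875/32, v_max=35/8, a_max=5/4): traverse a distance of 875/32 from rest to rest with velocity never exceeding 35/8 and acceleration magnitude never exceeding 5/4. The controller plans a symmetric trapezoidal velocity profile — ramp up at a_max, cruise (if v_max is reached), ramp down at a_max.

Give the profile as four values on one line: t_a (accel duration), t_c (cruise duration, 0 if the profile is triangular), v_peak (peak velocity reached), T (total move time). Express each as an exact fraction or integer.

vₘ²/aₘ = (35/8)²/(5/4) = 245/16
875/32 ≥ 245/16 → trapezoidal
t_a = (35/8)/(5/4) = 7/2; v_peak = 35/8
d_cruise = 875/32 − 245/16 = 385/32; t_c = (385/32)/(35/8) = 11/4
T = 2·7/2 + 11/4 = 39/4

t_a=7/2 t_c=11/4 v_peak=35/8 T=39/4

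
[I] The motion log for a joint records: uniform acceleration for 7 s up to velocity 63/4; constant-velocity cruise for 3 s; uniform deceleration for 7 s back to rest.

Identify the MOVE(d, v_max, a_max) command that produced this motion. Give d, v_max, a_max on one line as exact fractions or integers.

a_max = (63/4)/7 = 9/4
d_a = ½·63/4·7 = 441/8; d_c = 63/4·3 = 189/4
d = 2·441/8 + 189/4 = 315/2
t_c = 3 > 0 so v_max = 63/4

d=315/2 v_max=63/4 a_max=9/4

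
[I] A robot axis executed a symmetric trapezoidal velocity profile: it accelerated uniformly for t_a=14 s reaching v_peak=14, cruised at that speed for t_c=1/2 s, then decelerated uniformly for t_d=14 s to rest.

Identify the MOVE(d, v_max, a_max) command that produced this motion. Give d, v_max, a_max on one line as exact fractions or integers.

a_max = 14/14 = 1
d_a = ½·14·14 = 98; d_c = 14·1/2 = 7
d = 2·98 + 7 = 203
t_c = 1/2 > 0 ⇒ limit active, v_max = 14

d=203 v_max=14 a_max=1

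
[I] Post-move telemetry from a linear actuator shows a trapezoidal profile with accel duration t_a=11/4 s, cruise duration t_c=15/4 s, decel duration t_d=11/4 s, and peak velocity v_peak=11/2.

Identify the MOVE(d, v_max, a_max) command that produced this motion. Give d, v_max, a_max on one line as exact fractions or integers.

d=143/4 v_max=11/2 a_max=2

a_max = (11/2)/(11/4) = 2
d_a = ½·11/2·11/4 = 121/16; d_c = 11/2·15/4 = 165/8
d = 2·121/16 + 165/8 = 143/4
t_c = 15/4 > 0 → v_max = v_peak = 11/2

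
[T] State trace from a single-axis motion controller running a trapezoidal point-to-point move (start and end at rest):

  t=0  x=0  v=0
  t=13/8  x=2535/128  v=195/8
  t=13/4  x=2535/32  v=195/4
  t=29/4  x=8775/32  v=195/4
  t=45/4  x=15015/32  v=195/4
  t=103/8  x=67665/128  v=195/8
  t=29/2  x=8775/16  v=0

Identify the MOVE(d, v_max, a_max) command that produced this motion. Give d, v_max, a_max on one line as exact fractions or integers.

d=8775/16 v_max=195/4 a_max=15

final state: t=29/2, x=8775/16, v=0 → d = 8775/16
a_max = (195/8−0)/(13/8−0) = 15
max v = 195/4 over t∈[13/4,45/4] → v_max = 195/4
check: 195/4·(13/4+8) = 8775/16 ✓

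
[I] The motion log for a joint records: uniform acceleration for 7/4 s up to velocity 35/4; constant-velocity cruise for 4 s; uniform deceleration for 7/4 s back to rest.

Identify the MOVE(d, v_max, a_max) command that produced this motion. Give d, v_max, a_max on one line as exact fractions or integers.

d=805/16 v_max=35/4 a_max=5

a_max = (35/4)/(7/4) = 5
d_a = ½·35/4·7/4 = 245/32; d_c = 35/4·4 = 35
d = 2·245/32 + 35 = 805/16
t_c = 4 > 0 ⇒ limit active, v_max = 35/4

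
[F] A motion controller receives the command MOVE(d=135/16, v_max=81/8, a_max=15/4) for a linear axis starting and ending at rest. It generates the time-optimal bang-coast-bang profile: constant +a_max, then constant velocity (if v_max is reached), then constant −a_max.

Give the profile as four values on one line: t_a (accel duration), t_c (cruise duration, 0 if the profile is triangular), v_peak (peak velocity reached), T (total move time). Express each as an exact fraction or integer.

t_a=3/2 t_c=0 v_peak=45/8 T=3

v_max²/a_max = (81/8)²/(15/4) = 2187/80
135/16 < 2187/80 so t_c = 0
v_peak = √(135/16·15/4) = √(2025/64) = 45/8
t_a = (45/8)/(15/4) = 3/2; t_c = 0
T = 2·3/2 = 3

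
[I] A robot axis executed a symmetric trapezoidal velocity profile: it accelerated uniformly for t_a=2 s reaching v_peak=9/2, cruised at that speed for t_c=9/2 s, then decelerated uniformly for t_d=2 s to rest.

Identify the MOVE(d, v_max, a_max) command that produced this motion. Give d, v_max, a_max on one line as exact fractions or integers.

a_max = (9/2)/2 = 9/4
d_a = ½·9/2·2 = 9/2; d_c = 9/2·9/2 = 81/4
d = 2·9/2 + 81/4 = 117/4
t_c = 9/2 > 0 ⇒ limit active, v_max = 9/2

d=117/4 v_max=9/2 a_max=9/4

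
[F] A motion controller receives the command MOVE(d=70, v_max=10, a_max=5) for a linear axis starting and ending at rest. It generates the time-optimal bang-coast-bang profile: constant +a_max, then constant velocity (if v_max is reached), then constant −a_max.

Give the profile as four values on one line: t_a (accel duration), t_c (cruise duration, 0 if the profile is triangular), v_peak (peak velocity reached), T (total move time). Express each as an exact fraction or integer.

t_a=2 t_c=5 v_peak=10 T=9

v_max²/a_max = 10²/5 = 20
70 ≥ 20 → trapezoidal
t_a = 10/5 = 2; v_peak = 10
d_cruise = 70 − 20 = 50; t_c = 50/10 = 5
T = 2·2 + 5 = 9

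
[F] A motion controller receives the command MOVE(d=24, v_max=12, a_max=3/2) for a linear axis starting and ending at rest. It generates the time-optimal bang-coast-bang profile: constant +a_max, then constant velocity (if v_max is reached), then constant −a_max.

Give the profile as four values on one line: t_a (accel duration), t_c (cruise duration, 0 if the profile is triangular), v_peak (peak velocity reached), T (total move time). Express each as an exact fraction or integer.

(v_max)²/a_max = 12²/(3/2) = 96
24 < 96 → triangular
v_peak = √(24·3/2) = √36 = 6
t_a = 6/(3/2) = 4; t_c = 0
T = 2·4 = 8

t_a=4 t_c=0 v_peak=6 T=8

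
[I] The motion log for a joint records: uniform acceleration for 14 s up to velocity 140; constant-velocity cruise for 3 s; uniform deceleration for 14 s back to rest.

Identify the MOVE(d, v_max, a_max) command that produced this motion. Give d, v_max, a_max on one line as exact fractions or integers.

a_max = 140/14 = 10
d_a = ½·140·14 = 980; d_c = 140·3 = 420
d = 2·980 + 420 = 2380
t_c = 3 > 0 so v_max = 140

d=2380 v_max=140 a_max=10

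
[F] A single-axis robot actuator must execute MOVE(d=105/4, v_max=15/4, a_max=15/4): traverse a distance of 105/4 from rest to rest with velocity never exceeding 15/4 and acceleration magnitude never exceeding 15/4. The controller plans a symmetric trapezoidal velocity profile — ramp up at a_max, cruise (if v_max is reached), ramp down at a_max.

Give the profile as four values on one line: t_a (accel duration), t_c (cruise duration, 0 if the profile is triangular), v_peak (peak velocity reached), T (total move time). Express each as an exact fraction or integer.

t_a=1 t_c=6 v_peak=15/4 T=8

(v_max)²/a_max = (15/4)²/(15/4) = 15/4
105/4 ≥ 15/4 → trapezoidal
t_a = (15/4)/(15/4) = 1; v_peak = 15/4
d_cruise = 105/4 − 15/4 = 45/2; t_c = (45/2)/(15/4) = 6
T = 2·1 + 6 = 8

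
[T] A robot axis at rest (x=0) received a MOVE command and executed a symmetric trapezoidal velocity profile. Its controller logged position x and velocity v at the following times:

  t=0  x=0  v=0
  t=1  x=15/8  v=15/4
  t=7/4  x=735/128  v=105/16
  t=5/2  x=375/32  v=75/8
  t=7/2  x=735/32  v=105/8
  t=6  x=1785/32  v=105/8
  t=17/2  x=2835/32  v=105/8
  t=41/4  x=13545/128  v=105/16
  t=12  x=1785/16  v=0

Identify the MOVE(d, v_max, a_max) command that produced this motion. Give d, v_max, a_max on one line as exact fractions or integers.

d=1785/16 v_max=105/8 a_max=15/4

final state: t=12, x=1785/16, v=0 → d = 1785/16
a_max = (15/4−0)/(1−0) = 15/4
max v = 105/8 over t∈[7/2,17/2] → v_max = 105/8
check: 105/8·(7/2+5) = 1785/16 ✓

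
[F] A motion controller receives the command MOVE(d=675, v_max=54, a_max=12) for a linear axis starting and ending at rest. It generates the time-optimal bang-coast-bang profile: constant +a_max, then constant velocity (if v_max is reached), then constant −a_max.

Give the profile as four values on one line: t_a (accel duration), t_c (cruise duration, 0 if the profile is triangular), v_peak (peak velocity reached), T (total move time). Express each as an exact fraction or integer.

t_a=9/2 t_c=8 v_peak=54 T=17

v_max²/a_max = 54²/12 = 243
675 ≥ 243 so v_max reached
t_a = 54/12 = 9/2; v_peak = 54
d_cruise = 675 − 243 = 432; t_c = 432/54 = 8
T = 2·9/2 + 8 = 17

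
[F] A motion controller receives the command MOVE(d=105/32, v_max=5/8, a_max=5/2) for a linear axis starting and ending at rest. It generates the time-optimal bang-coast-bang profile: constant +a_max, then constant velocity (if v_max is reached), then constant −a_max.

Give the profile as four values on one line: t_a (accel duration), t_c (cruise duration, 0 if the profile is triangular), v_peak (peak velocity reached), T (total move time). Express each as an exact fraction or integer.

vₘ²/aₘ = (5/8)²/(5/2) = 5/32
105/32 ≥ 5/32 so v_max reached
t_a = (5/8)/(5/2) = 1/4; v_peak = 5/8
d_cruise = 105/32 − 5/32 = 25/8; t_c = (25/8)/(5/8) = 5
T = 2·1/4 + 5 = 11/2

t_a=1/4 t_c=5 v_peak=5/8 T=11/2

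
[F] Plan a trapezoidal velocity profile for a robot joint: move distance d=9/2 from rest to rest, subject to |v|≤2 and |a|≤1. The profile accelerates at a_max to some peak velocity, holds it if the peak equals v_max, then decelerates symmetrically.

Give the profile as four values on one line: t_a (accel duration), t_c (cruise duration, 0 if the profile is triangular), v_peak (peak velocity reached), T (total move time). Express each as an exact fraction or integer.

vₘ²/aₘ = 2²/1 = 4
9/2 ≥ 4 so v_max reached
t_a = 2/1 = 2; v_peak = 2
d_cruise = 9/2 − 4 = 1/2; t_c = (1/2)/2 = 1/4
T = 2·2 + 1/4 = 17/4

t_a=2 t_c=1/4 v_peak=2 T=17/4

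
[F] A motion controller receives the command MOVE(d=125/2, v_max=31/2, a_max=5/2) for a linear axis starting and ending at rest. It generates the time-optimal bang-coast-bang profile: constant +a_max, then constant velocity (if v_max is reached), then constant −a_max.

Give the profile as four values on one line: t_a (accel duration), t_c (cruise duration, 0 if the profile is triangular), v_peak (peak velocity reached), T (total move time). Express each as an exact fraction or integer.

t_a=5 t_c=0 v_peak=25/2 T=10

v_max²/a_max = (31/2)²/(5/2) = 961/10
125/2 < 961/10 so t_c = 0
v_peak = √(125/2·5/2) = √(625/4) = 25/2
t_a = (25/2)/(5/2) = 5; t_c = 0
T = 2·5 = 10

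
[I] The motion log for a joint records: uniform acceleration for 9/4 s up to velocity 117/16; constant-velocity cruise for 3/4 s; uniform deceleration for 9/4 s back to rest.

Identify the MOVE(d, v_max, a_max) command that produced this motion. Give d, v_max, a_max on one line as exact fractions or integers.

a_max = (117/16)/(9/4) = 13/4
d_a = ½·117/16·9/4 = 1053/128; d_c = 117/16·3/4 = 351/64
d = 2·1053/128 + 351/64 = 351/16
t_c = 3/4 > 0 ⇒ limit active, v_max = 117/16

d=351/16 v_max=117/16 a_max=13/4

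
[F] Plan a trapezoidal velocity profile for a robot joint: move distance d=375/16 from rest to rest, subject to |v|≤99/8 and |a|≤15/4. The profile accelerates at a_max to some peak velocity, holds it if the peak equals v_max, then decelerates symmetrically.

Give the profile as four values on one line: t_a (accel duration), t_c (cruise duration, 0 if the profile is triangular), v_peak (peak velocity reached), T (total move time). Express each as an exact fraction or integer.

(v_max)²/a_max = (99/8)²/(15/4) = 3267/80
375/16 < 3267/80 → triangular
v_peak = √(375/16·15/4) = √(5625/64) = 75/8
t_a = (75/8)/(15/4) = 5/2; t_c = 0
T = 2·5/2 = 5

t_a=5/2 t_c=0 v_peak=75/8 T=5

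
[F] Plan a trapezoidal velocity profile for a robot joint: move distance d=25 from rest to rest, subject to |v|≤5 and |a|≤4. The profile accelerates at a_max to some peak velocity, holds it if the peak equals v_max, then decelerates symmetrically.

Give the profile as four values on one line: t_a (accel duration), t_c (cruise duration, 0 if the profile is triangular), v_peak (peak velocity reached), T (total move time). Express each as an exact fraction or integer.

v_max²/a_max = 5²/4 = 25/4
25 ≥ 25/4 so v_max reached
t_a = 5/4; v_peak = 5
d_cruise = 25 − 25/4 = 75/4; t_c = (75/4)/5 = 15/4
T = 2·5/4 + 15/4 = 25/4

t_a=5/4 t_c=15/4 v_peak=5 T=25/4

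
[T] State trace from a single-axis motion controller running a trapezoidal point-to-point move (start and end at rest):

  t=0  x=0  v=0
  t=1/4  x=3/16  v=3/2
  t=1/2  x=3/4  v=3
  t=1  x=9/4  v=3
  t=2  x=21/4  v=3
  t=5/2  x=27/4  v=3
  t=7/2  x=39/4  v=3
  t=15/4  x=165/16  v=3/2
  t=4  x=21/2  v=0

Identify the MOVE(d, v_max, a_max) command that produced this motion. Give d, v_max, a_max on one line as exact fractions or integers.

d=21/2 v_max=3 a_max=6

final state: t=4, x=21/2, v=0 → d = 21/2
a_max = (3/2−0)/(1/4−0) = 6
max v = 3 over t∈[1/2,7/2] → v_max = 3
check: 3·(1/2+3) = 21/2 ✓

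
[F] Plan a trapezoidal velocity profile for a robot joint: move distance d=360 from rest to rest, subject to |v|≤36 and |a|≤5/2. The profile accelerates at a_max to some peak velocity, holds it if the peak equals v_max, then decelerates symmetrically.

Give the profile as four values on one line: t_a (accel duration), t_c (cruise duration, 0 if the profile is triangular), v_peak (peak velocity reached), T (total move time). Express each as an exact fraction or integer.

t_a=12 t_c=0 v_peak=30 T=24

v_max²/a_max = 36²/(5/2) = 2592/5
360 < 2592/5 ⇒ no cruise
v_peak = √(360·5/2) = √900 = 30
t_a = 30/(5/2) = 12; t_c = 0
T = 2·12 = 24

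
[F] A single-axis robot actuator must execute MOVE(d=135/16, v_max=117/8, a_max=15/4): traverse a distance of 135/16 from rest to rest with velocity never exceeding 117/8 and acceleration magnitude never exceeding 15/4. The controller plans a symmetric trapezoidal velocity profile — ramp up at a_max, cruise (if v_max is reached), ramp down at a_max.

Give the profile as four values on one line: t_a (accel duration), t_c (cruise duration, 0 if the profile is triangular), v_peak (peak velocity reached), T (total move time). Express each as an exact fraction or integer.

t_a=3/2 t_c=0 v_peak=45/8 T=3

v_max²/a_max = (117/8)²/(15/4) = 4563/80
135/16 < 4563/80 so t_c = 0
v_peak = √(135/16·15/4) = √(2025/64) = 45/8
t_a = (45/8)/(15/4) = 3/2; t_c = 0
T = 2·3/2 = 3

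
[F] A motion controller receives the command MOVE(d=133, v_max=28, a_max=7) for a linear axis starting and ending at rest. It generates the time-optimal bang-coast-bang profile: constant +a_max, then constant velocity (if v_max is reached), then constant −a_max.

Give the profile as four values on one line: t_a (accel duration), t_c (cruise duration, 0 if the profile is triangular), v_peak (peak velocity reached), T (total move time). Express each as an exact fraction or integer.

t_a=4 t_c=3/4 v_peak=28 T=35/4

v_max²/a_max = 28²/7 = 112
133 ≥ 112 → trapezoidal
t_a = 28/7 = 4; v_peak = 28
d_cruise = 133 − 112 = 21; t_c = 21/28 = 3/4
T = 2·4 + 3/4 = 35/4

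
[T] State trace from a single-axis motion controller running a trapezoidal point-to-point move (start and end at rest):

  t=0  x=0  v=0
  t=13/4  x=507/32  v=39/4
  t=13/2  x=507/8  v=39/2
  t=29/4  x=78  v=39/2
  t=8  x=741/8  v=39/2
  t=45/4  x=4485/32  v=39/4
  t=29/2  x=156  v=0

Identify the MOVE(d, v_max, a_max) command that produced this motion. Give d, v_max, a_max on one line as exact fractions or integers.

d=156 v_max=39/2 a_max=3

final state: t=29/2, x=156, v=0 → d = 156
a_max = (39/4−0)/(13/4−0) = 3
max v = 39/2 over t∈[13/2,8] → v_max = 39/2
check: 39/2·(13/2+3/2) = 156 ✓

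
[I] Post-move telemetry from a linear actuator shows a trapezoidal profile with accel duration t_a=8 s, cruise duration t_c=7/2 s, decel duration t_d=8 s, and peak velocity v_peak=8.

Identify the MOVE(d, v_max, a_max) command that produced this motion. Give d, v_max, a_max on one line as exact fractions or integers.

a_max = 8/8 = 1
d_a = ½·8·8 = 32; d_c = 8·7/2 = 28
d = 2·32 + 28 = 92
t_c = 7/2 > 0 so v_max = 8

d=92 v_max=8 a_max=1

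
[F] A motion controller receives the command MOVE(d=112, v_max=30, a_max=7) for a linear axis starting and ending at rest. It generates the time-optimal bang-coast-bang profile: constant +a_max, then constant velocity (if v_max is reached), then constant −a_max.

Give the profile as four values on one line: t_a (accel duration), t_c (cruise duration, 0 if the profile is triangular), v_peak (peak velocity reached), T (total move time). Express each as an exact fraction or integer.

(v_max)²/a_max = 30²/7 = 900/7
112 < 900/7 so t_c = 0
v_peak = √(112·7) = √784 = 28
t_a = 28/7 = 4; t_c = 0
T = 2·4 = 8

t_a=4 t_c=0 v_peak=28 T=8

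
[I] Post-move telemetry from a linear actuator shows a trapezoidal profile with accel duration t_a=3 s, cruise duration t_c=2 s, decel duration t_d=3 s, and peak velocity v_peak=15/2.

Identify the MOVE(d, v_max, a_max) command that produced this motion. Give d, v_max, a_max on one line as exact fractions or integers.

a_max = (15/2)/3 = 5/2
d_a = ½·15/2·3 = 45/4; d_c = 15/2·2 = 15
d = 2·45/4 + 15 = 75/2
t_c = 2 > 0 ⇒ limit active, v_max = 15/2

d=75/2 v_max=15/2 a_max=5/2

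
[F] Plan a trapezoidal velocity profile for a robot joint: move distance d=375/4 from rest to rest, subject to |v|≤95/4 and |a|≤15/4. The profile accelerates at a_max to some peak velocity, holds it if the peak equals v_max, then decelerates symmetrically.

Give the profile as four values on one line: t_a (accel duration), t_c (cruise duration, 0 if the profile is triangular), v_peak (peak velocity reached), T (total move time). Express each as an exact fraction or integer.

t_a=5 t_c=0 v_peak=75/4 T=10

v_max²/a_max = (95/4)²/(15/4) = 1805/12
375/4 < 1805/12 ⇒ no cruise
v_peak = √(375/4·15/4) = √(5625/16) = 75/4
t_a = (75/4)/(15/4) = 5; t_c = 0
T = 2·5 = 10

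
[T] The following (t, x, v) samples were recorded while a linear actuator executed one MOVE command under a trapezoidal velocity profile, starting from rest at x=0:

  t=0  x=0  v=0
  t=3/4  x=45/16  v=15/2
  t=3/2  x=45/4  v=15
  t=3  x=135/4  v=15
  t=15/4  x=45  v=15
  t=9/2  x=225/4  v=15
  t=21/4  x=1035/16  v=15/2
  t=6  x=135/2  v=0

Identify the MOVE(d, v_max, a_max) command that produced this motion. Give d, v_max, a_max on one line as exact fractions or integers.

d=135/2 v_max=15 a_max=10

final state: t=6, x=135/2, v=0 → d = 135/2
a_max = (15/2−0)/(3/4−0) = 10
max v = 15 over t∈[3/2,9/2] → v_max = 15
check: 15·(3/2+3) = 135/2 ✓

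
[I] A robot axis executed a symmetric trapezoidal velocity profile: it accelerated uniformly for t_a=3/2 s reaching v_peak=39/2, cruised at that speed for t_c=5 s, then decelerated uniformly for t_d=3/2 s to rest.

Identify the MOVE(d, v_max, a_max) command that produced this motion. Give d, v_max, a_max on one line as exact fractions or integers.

d=507/4 v_max=39/2 a_max=13

a_max = (39/2)/(3/2) = 13
d_a = ½·39/2·3/2 = 117/8; d_c = 39/2·5 = 195/2
d = 2·117/8 + 195/2 = 507/4
t_c = 5 > 0 ⇒ limit active, v_max = 39/2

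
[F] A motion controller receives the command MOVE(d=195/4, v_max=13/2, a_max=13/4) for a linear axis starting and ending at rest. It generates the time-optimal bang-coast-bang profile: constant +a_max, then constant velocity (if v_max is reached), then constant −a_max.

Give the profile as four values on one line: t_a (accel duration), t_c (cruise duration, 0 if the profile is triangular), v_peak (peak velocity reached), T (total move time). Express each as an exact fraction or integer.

v_max²/a_max = (13/2)²/(13/4) = 13
195/4 ≥ 13 so v_max reached
t_a = (13/2)/(13/4) = 2; v_peak = 13/2
d_cruise = 195/4 − 13 = 143/4; t_c = (143/4)/(13/2) = 11/2
T = 2·2 + 11/2 = 19/2

t_a=2 t_c=11/2 v_peak=13/2 T=19/2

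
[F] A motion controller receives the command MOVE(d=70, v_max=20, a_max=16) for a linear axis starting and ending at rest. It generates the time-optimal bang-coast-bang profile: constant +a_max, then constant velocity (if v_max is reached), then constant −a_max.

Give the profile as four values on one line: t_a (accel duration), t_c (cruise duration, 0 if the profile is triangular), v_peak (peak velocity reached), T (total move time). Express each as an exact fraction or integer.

(v_max)²/a_max = 20²/16 = 25
70 ≥ 25 → trapezoidal
t_a = 20/16 = 5/4; v_peak = 20
d_cruise = 70 − 25 = 45; t_c = 45/20 = 9/4
T = 2·5/4 + 9/4 = 19/4

t_a=5/4 t_c=9/4 v_peak=20 T=19/4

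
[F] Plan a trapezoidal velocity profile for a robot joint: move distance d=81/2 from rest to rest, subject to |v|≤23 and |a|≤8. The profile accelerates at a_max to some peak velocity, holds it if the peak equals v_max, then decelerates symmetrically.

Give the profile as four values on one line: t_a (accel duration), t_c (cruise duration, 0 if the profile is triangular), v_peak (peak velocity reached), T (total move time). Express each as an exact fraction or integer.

vₘ²/aₘ = 23²/8 = 529/8
81/2 < 529/8 → triangular
v_peak = √(81/2·8) = √324 = 18
t_a = 18/8 = 9/4; t_c = 0
T = 2·9/4 = 9/2

t_a=9/4 t_c=0 v_peak=18 T=9/2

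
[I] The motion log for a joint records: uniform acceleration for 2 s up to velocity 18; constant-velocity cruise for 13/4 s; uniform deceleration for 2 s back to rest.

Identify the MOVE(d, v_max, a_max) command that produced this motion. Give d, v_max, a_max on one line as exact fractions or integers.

a_max = 18/2 = 9
d_a = ½·18·2 = 18; d_c = 18·13/4 = 117/2
d = 2·18 + 117/2 = 189/2
t_c = 13/4 > 0 so v_max = 18

d=189/2 v_max=18 a_max=9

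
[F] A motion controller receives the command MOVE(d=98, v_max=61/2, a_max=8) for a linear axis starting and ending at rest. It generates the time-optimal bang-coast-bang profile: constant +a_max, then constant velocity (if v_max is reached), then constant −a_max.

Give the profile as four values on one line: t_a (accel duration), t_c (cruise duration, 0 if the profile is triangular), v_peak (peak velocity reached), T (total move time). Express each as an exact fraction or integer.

v_max²/a_max = (61/2)²/8 = 3721/32
98 < 3721/32 ⇒ no cruise
v_peak = √(98·8) = √784 = 28
t_a = 28/8 = 7/2; t_c = 0
T = 2·7/2 = 7

t_a=7/2 t_c=0 v_peak=28 T=7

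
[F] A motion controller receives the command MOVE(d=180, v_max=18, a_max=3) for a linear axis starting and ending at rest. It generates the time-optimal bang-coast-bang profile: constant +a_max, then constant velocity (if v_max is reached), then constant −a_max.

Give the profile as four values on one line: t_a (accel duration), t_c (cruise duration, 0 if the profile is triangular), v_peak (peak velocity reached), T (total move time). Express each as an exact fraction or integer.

v_max²/a_max = 18²/3 = 108
180 ≥ 108 → trapezoidal
t_a = 18/3 = 6; v_peak = 18
d_cruise = 180 − 108 = 72; t_c = 72/18 = 4
T = 2·6 + 4 = 16

t_a=6 t_c=4 v_peak=18 T=16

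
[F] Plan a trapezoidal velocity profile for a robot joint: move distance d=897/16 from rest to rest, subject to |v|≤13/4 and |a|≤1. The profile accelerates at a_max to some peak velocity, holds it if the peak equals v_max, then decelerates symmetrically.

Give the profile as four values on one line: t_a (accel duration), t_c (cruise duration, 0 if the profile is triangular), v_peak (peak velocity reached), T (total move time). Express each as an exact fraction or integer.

t_a=13/4 t_c=14 v_peak=13/4 T=41/2

vₘ²/aₘ = (13/4)²/1 = 169/16
897/16 ≥ 169/16 ⇒ cruise phase
t_a = (13/4)/1 = 13/4; v_peak = 13/4
d_cruise = 897/16 − 169/16 = 91/2; t_c = (91/2)/(13/4) = 14
T = 2·13/4 + 14 = 41/2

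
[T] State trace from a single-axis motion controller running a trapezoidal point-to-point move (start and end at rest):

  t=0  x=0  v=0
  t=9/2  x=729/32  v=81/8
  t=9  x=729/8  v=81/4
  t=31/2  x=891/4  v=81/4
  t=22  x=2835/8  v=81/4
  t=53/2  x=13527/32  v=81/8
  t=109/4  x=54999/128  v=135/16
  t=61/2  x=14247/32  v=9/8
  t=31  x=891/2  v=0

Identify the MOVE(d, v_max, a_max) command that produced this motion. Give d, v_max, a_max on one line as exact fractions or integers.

final state: t=31, x=891/2, v=0 → d = 891/2
a_max = (81/8−0)/(9/2−0) = 9/4
max v = 81/4 over t∈[9,22] → v_max = 81/4
check: 81/4·(9+13) = 891/2 ✓

d=891/2 v_max=81/4 a_max=9/4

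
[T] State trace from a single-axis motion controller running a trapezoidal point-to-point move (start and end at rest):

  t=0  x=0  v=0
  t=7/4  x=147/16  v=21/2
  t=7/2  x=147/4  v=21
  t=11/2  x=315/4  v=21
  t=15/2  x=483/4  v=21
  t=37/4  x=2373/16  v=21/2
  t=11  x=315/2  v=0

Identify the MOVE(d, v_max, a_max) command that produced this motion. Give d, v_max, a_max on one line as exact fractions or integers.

final state: t=11, x=315/2, v=0 → d = 315/2
a_max = (21/2−0)/(7/4−0) = 6
max v = 21 over t∈[7/2,15/2] → v_max = 21
check: 21·(7/2+4) = 315/2 ✓

d=315/2 v_max=21 a_max=6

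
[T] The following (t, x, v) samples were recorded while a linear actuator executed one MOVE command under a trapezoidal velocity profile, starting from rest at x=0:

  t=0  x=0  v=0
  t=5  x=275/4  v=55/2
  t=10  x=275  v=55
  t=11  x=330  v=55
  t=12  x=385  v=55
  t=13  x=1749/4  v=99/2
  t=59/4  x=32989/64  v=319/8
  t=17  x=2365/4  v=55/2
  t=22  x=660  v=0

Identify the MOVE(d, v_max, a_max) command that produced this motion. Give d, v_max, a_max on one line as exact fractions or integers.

d=660 v_max=55 a_max=11/2

final state: t=22, x=660, v=0 → d = 660
a_max = (55/2−0)/(5−0) = 11/2
max v = 55 over t∈[10,12] → v_max = 55
check: 55·(10+2) = 660 ✓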